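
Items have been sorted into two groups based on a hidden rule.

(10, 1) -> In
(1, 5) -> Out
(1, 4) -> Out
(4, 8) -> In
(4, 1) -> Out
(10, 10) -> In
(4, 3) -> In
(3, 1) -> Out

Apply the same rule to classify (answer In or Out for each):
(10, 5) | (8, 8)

'In' ⟺ sum ≥ 7.

In, In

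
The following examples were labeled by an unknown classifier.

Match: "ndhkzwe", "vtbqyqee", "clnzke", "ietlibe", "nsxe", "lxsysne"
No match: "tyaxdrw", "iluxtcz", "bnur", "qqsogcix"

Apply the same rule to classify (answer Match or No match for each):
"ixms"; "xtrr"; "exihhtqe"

The classifier is using: contains 'e'.
"ixms": no 'e', does not satisfy this → No match. "xtrr": no 'e', does not satisfy this → No match. "exihhtqe": has 'e', fits → Match.

No match, No match, Match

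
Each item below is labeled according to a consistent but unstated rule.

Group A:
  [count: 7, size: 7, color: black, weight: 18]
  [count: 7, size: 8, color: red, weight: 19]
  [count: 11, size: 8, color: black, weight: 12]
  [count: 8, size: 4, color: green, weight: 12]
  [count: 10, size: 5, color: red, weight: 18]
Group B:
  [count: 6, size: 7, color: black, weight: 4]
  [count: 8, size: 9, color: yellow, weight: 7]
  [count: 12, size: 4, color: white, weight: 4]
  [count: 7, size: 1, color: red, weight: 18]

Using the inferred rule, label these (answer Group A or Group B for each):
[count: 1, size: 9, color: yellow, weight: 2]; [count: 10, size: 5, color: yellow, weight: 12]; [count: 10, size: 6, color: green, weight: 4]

The rule appears to be: size ≥ 4 AND weight ≥ 12.
[count: 1, size: 9, color: yellow, weight: 2] → size = 9, weight = 2 → Group B. [count: 10, size: 5, color: yellow, weight: 12] → size = 5, weight = 12 → Group A. [count: 10, size: 6, color: green, weight: 4] → size = 6, weight = 4 → Group B.

Group B, Group A, Group B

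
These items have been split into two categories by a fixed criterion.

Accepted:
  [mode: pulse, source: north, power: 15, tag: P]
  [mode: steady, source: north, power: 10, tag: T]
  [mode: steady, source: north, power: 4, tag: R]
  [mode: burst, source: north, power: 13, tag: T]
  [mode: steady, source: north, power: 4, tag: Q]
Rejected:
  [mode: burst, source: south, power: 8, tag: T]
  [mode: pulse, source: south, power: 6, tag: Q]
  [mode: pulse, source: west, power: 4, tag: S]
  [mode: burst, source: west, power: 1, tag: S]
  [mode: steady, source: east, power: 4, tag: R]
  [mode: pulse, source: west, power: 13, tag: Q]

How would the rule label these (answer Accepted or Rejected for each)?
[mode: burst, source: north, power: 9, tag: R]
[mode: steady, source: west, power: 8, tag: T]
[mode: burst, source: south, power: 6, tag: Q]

Accepted, Rejected, Rejected

The classifier is using: source is north.
Accepted: [mode: burst, source: north, power: 9, tag: R], since source is north.
Rejected: [mode: steady, source: west, power: 8, tag: T], since source is west.
Rejected: [mode: burst, source: south, power: 6, tag: Q], since source is south.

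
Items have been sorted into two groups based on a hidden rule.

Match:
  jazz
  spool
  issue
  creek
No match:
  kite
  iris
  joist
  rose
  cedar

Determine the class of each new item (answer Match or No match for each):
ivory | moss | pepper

No match, Match, Match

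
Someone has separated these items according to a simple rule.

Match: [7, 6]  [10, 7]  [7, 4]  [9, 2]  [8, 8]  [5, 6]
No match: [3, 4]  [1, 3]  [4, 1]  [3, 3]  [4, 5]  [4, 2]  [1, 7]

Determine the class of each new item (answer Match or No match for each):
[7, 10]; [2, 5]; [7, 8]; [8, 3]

Match, No match, Match, Match

Every 'Match' example satisfies: sum ≥ 11. None of the 'No match' examples do.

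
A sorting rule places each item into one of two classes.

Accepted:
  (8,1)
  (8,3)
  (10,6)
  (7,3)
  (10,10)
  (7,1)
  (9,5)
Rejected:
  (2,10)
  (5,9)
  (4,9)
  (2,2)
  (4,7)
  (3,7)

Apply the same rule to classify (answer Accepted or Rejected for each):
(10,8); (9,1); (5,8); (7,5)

Accepted, Accepted, Rejected, Accepted

One predicate separates the groups cleanly: first ≥ 6.
(10,8) — first 10, hence Accepted.
(9,1) — first 9, hence Accepted.
(5,8) — first 5, hence Rejected.
(7,5) — first 7, hence Accepted.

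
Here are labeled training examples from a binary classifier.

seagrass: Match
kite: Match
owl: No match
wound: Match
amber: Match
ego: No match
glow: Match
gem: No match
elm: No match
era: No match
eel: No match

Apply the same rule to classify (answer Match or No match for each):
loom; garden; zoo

The common property of the 'Match' items is: length ≥ 4. No 'No match' item has it.
loom — length 4, hence Match. garden — length 6, hence Match. zoo — length 3, hence No match.

Match, Match, No match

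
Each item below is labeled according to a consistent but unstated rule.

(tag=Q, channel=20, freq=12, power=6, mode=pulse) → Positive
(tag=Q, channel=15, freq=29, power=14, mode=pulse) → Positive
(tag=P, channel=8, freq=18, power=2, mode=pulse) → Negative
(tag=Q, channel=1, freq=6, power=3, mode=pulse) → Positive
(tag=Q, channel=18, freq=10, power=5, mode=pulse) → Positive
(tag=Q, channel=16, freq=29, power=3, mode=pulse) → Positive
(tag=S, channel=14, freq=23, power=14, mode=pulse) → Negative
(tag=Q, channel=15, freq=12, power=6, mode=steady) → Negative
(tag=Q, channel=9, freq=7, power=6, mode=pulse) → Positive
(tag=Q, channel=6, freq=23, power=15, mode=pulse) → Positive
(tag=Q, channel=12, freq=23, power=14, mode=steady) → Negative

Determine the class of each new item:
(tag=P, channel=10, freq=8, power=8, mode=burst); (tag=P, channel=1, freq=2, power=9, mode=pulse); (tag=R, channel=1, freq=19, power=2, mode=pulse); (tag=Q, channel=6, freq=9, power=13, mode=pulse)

The common property of the 'Positive' items is: mode is pulse AND tag is Q. No 'Negative' item has it.
(tag=P, channel=10, freq=8, power=8, mode=burst): mode is burst, tag is P, doesn't qualify → Negative.
(tag=P, channel=1, freq=2, power=9, mode=pulse): mode is pulse, tag is P, doesn't qualify → Negative.
(tag=R, channel=1, freq=19, power=2, mode=pulse): mode is pulse, tag is R, doesn't qualify → Negative.
(tag=Q, channel=6, freq=9, power=13, mode=pulse): mode is pulse, tag is Q, has this property → Positive.

Negative, Negative, Negative, Positive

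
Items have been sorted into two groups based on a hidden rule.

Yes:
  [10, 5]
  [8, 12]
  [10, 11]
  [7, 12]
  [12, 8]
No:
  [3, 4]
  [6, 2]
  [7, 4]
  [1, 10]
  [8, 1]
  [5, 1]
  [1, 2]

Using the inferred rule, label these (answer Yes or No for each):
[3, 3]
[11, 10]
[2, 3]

No, Yes, No

The common property of the 'Yes' items is: sum ≥ 15. No 'No' item has it.
No: [3, 3], since 3+3 = 6. Yes: [11, 10], since 11+10 = 21. No: [2, 3], since 2+3 = 5.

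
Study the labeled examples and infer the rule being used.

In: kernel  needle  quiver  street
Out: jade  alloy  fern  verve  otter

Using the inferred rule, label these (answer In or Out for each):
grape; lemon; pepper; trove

Out, Out, In, Out

The pattern is that an item is 'In' exactly when: length 6.
Out: grape, since length 5. Out: lemon, since length 5. In: pepper, since length 6. Out: trove, since length 5.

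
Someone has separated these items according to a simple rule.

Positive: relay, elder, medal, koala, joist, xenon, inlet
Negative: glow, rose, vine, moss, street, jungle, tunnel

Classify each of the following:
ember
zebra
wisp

The distinguishing property — odd length — holds for all the 'Positive' cases and none of the 'Negative' cases.
ember: Positive (length 5).
zebra: Positive (length 5).
wisp: Negative (length 4).

Positive, Positive, Negative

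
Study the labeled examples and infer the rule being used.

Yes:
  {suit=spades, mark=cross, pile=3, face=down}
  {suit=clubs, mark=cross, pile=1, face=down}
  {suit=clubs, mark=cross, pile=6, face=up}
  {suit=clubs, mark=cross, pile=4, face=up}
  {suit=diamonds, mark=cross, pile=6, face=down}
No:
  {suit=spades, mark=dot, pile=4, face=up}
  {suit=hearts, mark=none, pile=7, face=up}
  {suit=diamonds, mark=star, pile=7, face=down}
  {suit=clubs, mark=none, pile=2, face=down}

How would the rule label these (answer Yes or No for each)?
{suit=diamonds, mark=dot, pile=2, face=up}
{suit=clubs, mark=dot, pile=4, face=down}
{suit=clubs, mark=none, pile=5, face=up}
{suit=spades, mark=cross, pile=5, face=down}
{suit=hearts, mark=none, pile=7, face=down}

'Yes' ⟺ mark is cross.
{suit=diamonds, mark=dot, pile=2, face=up}: mark is dot, doesn't match → No.
{suit=clubs, mark=dot, pile=4, face=down}: mark is dot, doesn't match → No.
{suit=clubs, mark=none, pile=5, face=up}: mark is none, doesn't match → No.
{suit=spades, mark=cross, pile=5, face=down}: mark is cross, passes → Yes.
{suit=hearts, mark=none, pile=7, face=down}: mark is none, doesn't match → No.

No, No, No, Yes, No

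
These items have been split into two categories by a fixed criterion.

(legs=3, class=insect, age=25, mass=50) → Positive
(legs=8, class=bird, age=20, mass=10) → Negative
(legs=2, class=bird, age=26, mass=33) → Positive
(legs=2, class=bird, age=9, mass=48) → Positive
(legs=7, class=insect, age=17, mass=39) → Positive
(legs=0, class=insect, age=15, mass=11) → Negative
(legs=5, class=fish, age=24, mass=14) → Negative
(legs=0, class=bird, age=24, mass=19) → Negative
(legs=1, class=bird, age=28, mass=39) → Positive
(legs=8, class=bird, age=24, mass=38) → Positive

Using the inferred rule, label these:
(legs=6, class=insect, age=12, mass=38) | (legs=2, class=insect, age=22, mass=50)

Positive, Positive

The common property of the 'Positive' items is: mass ≥ 33. No 'Negative' item has it.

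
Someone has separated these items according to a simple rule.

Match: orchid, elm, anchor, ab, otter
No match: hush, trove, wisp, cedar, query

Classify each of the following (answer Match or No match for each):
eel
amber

Match, Match

'Match' ⟺ starts with a vowel.
Match: eel, since starts with 'e'. Match: amber, since starts with 'a'.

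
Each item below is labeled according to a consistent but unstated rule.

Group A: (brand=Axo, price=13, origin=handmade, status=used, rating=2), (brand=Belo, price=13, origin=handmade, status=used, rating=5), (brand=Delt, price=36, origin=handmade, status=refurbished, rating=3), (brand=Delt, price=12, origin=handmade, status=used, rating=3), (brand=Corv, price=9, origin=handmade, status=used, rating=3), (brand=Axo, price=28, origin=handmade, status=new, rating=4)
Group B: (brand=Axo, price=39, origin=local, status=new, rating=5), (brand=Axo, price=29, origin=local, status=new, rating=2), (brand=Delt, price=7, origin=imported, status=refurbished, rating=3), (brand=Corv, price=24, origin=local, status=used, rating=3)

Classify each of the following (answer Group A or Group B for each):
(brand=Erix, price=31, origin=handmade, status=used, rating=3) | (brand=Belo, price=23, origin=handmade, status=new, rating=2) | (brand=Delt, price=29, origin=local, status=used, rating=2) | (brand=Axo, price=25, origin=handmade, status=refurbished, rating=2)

Group A, Group A, Group B, Group A

The pattern is that an item is 'Group A' exactly when: origin is handmade.
(brand=Erix, price=31, origin=handmade, status=used, rating=3): Group A (origin is handmade). (brand=Belo, price=23, origin=handmade, status=new, rating=2): Group A (origin is handmade). (brand=Delt, price=29, origin=local, status=used, rating=2): Group B (origin is local). (brand=Axo, price=25, origin=handmade, status=refurbished, rating=2): Group A (origin is handmade).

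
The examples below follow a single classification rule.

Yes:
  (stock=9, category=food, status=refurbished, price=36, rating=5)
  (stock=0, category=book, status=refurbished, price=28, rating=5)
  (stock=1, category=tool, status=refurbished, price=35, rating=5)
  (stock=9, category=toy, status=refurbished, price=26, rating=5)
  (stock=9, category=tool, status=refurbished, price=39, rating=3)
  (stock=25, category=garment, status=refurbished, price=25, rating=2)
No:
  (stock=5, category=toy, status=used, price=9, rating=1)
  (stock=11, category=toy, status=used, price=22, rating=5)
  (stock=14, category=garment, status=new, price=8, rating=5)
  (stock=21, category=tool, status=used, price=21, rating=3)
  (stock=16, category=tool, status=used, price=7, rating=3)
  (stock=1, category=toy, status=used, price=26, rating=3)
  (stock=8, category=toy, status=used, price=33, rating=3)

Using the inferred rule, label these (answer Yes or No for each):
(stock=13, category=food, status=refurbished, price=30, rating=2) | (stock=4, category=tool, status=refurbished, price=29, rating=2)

Yes, Yes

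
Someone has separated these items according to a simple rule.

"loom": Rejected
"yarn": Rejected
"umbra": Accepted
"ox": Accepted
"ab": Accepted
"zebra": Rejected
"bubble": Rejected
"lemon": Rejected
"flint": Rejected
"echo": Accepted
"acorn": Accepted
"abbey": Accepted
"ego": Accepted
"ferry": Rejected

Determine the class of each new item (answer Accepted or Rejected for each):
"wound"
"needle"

Rejected, Rejected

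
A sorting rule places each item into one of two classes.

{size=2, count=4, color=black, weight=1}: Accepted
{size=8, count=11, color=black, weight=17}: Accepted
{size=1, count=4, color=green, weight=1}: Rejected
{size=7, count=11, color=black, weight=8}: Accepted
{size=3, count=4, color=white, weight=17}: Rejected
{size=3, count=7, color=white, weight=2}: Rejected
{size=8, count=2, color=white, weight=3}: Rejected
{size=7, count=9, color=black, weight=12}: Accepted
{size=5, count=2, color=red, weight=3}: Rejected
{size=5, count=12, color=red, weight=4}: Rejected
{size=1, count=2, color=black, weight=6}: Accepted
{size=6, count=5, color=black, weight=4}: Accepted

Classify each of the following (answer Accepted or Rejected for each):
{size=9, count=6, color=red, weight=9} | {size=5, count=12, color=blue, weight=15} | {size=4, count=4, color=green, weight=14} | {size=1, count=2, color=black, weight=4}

The pattern is that an item is 'Accepted' exactly when: color is black.
{size=9, count=6, color=red, weight=9}: color is red, does not fit → Rejected.
{size=5, count=12, color=blue, weight=15}: color is blue, does not fit → Rejected.
{size=4, count=4, color=green, weight=14}: color is green, does not fit → Rejected.
{size=1, count=2, color=black, weight=4}: color is black, checks out → Accepted.

Rejected, Rejected, Rejected, Accepted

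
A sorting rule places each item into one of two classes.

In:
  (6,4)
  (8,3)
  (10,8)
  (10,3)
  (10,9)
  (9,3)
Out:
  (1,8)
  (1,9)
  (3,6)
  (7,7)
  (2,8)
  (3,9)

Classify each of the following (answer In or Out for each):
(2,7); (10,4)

Out, In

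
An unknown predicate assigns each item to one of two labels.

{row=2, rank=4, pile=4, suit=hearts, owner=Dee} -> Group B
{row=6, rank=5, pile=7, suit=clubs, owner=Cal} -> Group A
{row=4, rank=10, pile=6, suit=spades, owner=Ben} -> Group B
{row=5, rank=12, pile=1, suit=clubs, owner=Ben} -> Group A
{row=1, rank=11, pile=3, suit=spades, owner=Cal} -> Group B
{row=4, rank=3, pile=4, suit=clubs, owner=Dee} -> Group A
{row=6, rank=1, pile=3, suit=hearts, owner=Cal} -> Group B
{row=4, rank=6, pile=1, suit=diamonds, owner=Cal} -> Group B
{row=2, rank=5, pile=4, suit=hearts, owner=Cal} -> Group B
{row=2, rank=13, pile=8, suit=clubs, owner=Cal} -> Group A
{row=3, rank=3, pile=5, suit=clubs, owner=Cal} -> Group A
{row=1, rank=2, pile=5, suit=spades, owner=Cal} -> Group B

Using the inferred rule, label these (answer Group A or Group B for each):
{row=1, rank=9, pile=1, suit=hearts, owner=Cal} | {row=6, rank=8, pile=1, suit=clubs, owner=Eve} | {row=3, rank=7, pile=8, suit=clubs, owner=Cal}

Comparing the two groups points to one rule — suit is clubs.

Group B, Group A, Group A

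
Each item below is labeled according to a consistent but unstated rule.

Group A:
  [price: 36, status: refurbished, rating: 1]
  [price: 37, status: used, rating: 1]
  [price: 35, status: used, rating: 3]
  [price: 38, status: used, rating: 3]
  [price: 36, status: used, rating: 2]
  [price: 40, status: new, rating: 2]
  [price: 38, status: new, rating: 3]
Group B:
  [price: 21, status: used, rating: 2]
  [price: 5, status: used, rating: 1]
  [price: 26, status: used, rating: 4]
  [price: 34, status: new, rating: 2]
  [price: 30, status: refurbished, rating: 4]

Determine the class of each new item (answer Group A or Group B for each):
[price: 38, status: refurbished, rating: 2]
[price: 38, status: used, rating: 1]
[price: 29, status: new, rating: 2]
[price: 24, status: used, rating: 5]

One predicate separates the groups cleanly: price ≥ 35.
[price: 38, status: refurbished, rating: 2] — price = 38, hence Group A.
[price: 38, status: used, rating: 1] — price = 38, hence Group A.
[price: 29, status: new, rating: 2] — price = 29, hence Group B.
[price: 24, status: used, rating: 5] — price = 24, hence Group B.

Group A, Group A, Group B, Group B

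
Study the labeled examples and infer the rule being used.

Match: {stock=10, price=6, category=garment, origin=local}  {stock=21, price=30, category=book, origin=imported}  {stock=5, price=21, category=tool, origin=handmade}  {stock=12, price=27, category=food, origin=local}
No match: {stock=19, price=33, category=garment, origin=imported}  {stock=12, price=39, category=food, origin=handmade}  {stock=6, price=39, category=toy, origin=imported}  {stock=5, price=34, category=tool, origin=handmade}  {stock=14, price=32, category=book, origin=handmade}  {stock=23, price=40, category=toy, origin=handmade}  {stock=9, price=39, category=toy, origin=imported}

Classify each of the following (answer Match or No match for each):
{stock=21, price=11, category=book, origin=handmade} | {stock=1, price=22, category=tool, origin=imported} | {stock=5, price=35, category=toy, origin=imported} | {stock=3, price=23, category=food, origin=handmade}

Match, Match, No match, Match

The classifier is using: price ≤ 30.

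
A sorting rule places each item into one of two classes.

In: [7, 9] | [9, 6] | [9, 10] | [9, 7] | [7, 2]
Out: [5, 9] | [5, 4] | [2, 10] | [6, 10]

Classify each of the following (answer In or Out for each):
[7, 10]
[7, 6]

In, In

Rule: first ≥ 7. This holds for each 'In' example and fails for each 'Out' one.
[7, 10] → first 7 → In. [7, 6] → first 7 → In.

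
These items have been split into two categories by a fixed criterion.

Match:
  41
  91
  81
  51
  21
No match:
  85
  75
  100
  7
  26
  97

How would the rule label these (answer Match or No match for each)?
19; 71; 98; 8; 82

No match, Match, No match, No match, No match

The rule appears to be: ends in digit 1.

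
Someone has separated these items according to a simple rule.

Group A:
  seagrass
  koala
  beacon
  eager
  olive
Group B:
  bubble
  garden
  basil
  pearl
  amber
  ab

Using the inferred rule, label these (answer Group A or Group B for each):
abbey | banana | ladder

Group B, Group A, Group B

A rule that fits every label: has ≥ 3 vowels — true of each 'Group A' example, false of each 'Group B' one.
abbey: 2 vowels, doesn't qualify → Group B. banana: 3 vowels, passes → Group A. ladder: 2 vowels, doesn't qualify → Group B.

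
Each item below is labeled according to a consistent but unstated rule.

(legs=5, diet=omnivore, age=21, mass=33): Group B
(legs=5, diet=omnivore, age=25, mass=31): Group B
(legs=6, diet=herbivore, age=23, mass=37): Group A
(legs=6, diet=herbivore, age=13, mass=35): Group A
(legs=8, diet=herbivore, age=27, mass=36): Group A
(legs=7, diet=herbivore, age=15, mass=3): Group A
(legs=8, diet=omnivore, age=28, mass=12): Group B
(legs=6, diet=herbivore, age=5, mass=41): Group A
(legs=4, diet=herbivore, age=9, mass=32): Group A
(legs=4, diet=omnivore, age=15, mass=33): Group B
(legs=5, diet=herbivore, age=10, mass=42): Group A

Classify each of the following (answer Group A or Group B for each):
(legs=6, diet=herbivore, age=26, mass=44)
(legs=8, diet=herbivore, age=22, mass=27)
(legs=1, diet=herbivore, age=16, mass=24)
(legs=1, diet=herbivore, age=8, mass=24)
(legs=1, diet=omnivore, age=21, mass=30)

Group A, Group A, Group A, Group A, Group B

All 'Group A' examples share one property — diet is herbivore — and every 'Group B' example lacks it.
(legs=6, diet=herbivore, age=26, mass=44) — diet is herbivore, hence Group A. (legs=8, diet=herbivore, age=22, mass=27) — diet is herbivore, hence Group A. (legs=1, diet=herbivore, age=16, mass=24) — diet is herbivore, hence Group A. (legs=1, diet=herbivore, age=8, mass=24) — diet is herbivore, hence Group A. (legs=1, diet=omnivore, age=21, mass=30) — diet is omnivore, hence Group B.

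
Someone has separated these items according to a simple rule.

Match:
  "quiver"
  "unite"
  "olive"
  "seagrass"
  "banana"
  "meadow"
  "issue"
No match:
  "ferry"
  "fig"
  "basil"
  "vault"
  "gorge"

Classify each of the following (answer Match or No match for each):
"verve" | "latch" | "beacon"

No match, No match, Match

The distinguishing property — has ≥ 3 vowels — holds for all the 'Match' cases and none of the 'No match' cases.
"verve" → 2 vowels → No match. "latch" → 1 vowel → No match. "beacon" → 3 vowels → Match.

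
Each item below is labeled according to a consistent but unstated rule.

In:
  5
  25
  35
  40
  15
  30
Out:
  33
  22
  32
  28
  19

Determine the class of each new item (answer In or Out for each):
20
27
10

In, Out, In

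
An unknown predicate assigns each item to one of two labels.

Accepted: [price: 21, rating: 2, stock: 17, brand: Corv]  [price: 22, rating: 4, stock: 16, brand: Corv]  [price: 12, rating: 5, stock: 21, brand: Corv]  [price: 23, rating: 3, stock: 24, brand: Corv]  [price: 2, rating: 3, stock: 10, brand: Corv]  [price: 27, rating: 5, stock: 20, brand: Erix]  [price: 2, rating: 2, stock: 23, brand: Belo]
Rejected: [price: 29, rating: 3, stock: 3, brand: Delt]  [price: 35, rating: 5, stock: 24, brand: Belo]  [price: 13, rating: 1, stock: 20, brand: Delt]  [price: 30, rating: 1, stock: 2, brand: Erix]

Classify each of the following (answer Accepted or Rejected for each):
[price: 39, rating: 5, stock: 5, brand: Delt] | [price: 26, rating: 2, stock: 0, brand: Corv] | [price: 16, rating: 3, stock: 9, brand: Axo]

The classifier is using: rating ≥ 2 AND price ≤ 27.

Rejected, Accepted, Accepted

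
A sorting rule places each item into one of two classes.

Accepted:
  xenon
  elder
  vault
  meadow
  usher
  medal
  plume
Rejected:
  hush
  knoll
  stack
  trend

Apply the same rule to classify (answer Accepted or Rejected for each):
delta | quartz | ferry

Accepted, Accepted, Rejected

One predicate separates the groups cleanly: has ≥ 2 vowels.
delta: Accepted (2 vowels). quartz: Accepted (2 vowels). ferry: Rejected (1 vowel).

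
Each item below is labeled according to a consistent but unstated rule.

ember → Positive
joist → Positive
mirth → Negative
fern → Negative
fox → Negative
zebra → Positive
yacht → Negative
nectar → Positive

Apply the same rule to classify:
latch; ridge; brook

Negative, Positive, Positive

The classifier is using: has ≥ 2 vowels.
latch: 1 vowel, doesn't match → Negative. ridge: 2 vowels, fits → Positive. brook: 2 vowels, fits → Positive.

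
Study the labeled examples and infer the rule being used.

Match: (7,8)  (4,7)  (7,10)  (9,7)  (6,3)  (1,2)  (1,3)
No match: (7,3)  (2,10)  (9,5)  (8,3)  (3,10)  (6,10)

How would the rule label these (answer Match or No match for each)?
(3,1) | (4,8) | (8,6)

A rule that fits every label: |first − second| ≤ 3 — true of each 'Match' example, false of each 'No match' one.
(3,1) → |3−1| = 2 → Match. (4,8) → |4−8| = 4 → No match. (8,6) → |8−6| = 2 → Match.

Match, No match, Match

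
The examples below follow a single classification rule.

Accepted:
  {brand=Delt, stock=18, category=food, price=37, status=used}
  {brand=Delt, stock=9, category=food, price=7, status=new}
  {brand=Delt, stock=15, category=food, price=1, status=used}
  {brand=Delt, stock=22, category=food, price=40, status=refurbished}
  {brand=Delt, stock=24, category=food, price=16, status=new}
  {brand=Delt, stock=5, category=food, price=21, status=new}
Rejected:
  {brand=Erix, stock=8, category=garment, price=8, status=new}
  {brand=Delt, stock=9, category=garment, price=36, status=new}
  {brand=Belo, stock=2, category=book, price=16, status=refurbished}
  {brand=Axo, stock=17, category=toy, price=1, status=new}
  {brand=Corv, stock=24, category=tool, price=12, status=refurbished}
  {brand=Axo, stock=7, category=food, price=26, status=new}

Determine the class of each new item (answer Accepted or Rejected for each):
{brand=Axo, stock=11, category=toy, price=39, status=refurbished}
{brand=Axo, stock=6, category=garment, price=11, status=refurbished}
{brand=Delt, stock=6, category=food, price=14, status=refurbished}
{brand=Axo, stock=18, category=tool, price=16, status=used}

Rejected, Rejected, Accepted, Rejected

Rule: category is food AND brand is Delt. This holds for each 'Accepted' example and fails for each 'Rejected' one.
{brand=Axo, stock=11, category=toy, price=39, status=refurbished} — category is toy, brand is Axo, hence Rejected. {brand=Axo, stock=6, category=garment, price=11, status=refurbished} — category is garment, brand is Axo, hence Rejected. {brand=Delt, stock=6, category=food, price=14, status=refurbished} — category is food, brand is Delt, hence Accepted. {brand=Axo, stock=18, category=tool, price=16, status=used} — category is tool, brand is Axo, hence Rejected.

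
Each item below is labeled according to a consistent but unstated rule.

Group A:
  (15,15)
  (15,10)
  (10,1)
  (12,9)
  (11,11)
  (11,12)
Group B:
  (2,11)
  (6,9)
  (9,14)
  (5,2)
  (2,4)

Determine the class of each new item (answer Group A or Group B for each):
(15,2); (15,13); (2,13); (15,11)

The distinguishing property — first ≥ 10 — holds for all the 'Group A' cases and none of the 'Group B' cases.
Group A: (15,2), since first 15.
Group A: (15,13), since first 15.
Group B: (2,13), since first 2.
Group A: (15,11), since first 15.

Group A, Group A, Group B, Group A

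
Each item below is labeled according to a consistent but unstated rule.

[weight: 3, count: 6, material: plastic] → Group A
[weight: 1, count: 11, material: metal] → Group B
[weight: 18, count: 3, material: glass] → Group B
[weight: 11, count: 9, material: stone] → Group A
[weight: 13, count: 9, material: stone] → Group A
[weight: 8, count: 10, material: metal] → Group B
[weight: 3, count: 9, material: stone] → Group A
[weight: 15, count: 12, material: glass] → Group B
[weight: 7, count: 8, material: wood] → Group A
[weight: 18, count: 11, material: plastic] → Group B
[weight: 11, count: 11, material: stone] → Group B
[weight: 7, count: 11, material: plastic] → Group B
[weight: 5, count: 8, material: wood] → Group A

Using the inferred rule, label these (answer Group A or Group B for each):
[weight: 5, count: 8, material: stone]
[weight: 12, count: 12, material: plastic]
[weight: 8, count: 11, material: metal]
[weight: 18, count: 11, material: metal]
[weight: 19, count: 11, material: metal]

'Group A' ⟺ count ≥ 6 AND count ≤ 9.
[weight: 5, count: 8, material: stone] — count = 8, hence Group A.
[weight: 12, count: 12, material: plastic] — count = 12, hence Group B.
[weight: 8, count: 11, material: metal] — count = 11, hence Group B.
[weight: 18, count: 11, material: metal] — count = 11, hence Group B.
[weight: 19, count: 11, material: metal] — count = 11, hence Group B.

Group A, Group B, Group B, Group B, Group B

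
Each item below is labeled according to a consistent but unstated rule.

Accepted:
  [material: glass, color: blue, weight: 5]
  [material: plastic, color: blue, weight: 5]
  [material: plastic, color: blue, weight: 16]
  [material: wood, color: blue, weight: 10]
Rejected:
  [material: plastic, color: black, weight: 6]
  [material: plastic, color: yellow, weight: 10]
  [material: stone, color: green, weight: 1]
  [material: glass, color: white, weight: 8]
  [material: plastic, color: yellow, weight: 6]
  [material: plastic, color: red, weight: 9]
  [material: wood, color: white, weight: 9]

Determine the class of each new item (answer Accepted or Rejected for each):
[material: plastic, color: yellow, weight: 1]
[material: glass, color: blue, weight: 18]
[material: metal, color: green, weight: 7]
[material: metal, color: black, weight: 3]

Comparing the two groups points to one rule — color is blue.
[material: plastic, color: yellow, weight: 1] — color is yellow, hence Rejected.
[material: glass, color: blue, weight: 18] — color is blue, hence Accepted.
[material: metal, color: green, weight: 7] — color is green, hence Rejected.
[material: metal, color: black, weight: 3] — color is black, hence Rejected.

Rejected, Accepted, Rejected, Rejected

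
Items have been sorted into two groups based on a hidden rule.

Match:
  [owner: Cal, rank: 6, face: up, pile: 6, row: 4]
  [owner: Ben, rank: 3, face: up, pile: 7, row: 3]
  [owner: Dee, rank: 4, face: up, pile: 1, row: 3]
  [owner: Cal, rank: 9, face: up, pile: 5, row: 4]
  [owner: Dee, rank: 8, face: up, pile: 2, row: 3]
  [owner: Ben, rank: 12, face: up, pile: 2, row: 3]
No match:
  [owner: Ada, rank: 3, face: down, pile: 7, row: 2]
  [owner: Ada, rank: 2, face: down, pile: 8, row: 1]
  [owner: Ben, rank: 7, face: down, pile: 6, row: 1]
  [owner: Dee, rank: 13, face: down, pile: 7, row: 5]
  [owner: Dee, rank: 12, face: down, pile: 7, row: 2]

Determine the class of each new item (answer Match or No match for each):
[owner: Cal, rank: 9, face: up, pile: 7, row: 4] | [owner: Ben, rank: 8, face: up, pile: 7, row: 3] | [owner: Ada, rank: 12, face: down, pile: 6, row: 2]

Match, Match, No match

The pattern is that an item is 'Match' exactly when: face is up.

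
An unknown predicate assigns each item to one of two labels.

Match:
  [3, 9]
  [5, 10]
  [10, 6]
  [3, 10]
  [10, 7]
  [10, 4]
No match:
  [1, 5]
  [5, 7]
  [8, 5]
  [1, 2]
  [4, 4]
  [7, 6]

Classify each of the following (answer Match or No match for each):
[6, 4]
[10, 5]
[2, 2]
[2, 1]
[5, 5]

The pattern is that an item is 'Match' exactly when: max ≥ 9.
No match: [6, 4], since max 6.
Match: [10, 5], since max 10.
No match: [2, 2], since max 2.
No match: [2, 1], since max 2.
No match: [5, 5], since max 5.

No match, Match, No match, No match, No match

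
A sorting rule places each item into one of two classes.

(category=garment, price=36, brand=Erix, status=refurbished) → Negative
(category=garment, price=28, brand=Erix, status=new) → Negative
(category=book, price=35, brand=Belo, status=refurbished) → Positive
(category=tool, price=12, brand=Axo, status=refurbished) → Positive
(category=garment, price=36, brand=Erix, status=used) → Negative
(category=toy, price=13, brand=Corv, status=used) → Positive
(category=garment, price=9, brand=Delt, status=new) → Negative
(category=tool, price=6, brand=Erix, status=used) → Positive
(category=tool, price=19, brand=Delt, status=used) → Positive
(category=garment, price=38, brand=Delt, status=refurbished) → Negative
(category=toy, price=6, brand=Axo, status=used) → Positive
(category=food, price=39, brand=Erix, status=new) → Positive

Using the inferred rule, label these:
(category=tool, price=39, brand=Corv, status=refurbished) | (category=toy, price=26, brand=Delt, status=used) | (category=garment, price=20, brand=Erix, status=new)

Positive, Positive, Negative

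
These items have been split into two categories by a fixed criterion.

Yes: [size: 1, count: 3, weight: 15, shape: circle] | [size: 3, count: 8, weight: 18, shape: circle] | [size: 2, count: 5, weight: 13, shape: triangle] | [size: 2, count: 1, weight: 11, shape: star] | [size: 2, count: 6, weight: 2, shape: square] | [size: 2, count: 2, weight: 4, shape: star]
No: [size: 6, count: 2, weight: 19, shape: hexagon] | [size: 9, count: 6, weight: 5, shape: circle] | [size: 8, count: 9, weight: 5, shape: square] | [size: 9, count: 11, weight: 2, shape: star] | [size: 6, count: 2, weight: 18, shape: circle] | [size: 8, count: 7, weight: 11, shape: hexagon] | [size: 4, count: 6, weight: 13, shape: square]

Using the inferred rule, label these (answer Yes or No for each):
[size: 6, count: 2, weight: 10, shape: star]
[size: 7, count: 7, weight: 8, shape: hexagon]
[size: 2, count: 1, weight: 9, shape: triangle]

The classifier is using: size ≤ 3.
No: [size: 6, count: 2, weight: 10, shape: star], since size = 6.
No: [size: 7, count: 7, weight: 8, shape: hexagon], since size = 7.
Yes: [size: 2, count: 1, weight: 9, shape: triangle], since size = 2.

No, No, Yes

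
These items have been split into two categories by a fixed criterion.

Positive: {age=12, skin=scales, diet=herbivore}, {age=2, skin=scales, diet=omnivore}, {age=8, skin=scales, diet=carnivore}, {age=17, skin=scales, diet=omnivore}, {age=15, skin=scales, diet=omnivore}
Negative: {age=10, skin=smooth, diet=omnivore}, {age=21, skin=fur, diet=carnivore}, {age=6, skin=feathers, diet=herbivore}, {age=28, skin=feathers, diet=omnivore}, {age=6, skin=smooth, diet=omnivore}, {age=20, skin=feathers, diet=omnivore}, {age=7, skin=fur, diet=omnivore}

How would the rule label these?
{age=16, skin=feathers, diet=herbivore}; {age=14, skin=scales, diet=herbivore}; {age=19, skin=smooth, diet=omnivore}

Negative, Positive, Negative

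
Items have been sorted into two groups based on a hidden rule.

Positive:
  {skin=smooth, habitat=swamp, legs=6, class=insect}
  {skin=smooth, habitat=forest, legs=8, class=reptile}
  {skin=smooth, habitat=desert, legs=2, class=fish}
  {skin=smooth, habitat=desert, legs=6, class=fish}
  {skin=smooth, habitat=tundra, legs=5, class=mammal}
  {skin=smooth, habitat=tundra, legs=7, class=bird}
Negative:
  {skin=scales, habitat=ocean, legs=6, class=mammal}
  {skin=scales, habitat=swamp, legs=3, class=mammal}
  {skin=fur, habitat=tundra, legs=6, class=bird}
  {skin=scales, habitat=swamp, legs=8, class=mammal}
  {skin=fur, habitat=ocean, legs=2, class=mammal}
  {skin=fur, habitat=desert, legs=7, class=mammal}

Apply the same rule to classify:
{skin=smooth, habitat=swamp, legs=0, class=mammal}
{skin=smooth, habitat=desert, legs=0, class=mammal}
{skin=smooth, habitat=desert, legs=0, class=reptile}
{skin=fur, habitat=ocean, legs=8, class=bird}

Positive, Positive, Positive, Negative

Checking candidate rules against both groups, what survives is: skin is smooth.
{skin=smooth, habitat=swamp, legs=0, class=mammal} — skin is smooth, hence Positive. {skin=smooth, habitat=desert, legs=0, class=mammal} — skin is smooth, hence Positive. {skin=smooth, habitat=desert, legs=0, class=reptile} — skin is smooth, hence Positive. {skin=fur, habitat=ocean, legs=8, class=bird} — skin is fur, hence Negative.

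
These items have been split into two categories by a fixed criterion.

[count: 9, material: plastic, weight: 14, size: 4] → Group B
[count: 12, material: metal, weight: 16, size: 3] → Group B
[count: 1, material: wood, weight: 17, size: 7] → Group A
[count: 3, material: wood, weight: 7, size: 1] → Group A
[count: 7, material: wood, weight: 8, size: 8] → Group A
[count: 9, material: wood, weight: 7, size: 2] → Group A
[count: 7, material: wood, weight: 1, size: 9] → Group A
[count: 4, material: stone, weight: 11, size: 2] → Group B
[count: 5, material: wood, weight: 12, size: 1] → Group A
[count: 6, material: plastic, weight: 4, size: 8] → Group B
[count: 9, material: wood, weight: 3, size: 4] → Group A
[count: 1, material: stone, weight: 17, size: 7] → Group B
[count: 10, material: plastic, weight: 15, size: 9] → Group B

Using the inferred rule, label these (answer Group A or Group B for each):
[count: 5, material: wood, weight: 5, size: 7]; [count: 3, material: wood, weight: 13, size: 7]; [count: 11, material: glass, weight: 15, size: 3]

Group A, Group A, Group B

Looking at the examples, the only property every 'Group A' case has and every 'Group B' case lacks is: material is wood.
Group A: [count: 5, material: wood, weight: 5, size: 7], since material is wood.
Group A: [count: 3, material: wood, weight: 13, size: 7], since material is wood.
Group B: [count: 11, material: glass, weight: 15, size: 3], since material is glass.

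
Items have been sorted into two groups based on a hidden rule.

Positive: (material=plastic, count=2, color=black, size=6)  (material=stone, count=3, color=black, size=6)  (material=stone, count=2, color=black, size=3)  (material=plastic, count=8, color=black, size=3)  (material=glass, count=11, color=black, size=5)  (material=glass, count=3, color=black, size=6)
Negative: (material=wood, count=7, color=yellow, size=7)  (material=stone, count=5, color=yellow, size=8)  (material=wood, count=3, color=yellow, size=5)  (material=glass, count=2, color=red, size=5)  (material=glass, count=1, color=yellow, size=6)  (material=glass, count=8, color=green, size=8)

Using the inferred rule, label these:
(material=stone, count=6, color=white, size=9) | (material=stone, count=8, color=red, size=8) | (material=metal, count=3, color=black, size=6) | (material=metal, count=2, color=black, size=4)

'Positive' ⟺ color is black.
(material=stone, count=6, color=white, size=9) → color is white → Negative.
(material=stone, count=8, color=red, size=8) → color is red → Negative.
(material=metal, count=3, color=black, size=6) → color is black → Positive.
(material=metal, count=2, color=black, size=4) → color is black → Positive.

Negative, Negative, Positive, Positive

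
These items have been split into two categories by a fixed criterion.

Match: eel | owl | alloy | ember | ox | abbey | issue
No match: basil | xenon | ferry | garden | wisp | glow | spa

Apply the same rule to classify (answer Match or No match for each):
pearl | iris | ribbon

Checking candidate rules against both groups, what survives is: starts with a vowel.

No match, Match, No match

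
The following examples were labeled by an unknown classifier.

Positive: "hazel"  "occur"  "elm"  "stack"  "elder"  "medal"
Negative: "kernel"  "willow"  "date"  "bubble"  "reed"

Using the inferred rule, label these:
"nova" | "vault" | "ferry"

Negative, Positive, Positive

'Positive' ⟺ odd length.
"nova" → length 4 → Negative. "vault" → length 5 → Positive. "ferry" → length 5 → Positive.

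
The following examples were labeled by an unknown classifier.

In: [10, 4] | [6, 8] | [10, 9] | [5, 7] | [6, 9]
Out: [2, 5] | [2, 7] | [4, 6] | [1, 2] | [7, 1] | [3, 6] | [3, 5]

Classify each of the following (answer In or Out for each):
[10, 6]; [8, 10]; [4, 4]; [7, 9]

The classifier is using: sum ≥ 12.
[10, 6]: In (10+6 = 16). [8, 10]: In (8+10 = 18). [4, 4]: Out (4+4 = 8). [7, 9]: In (7+9 = 16).

In, In, Out, In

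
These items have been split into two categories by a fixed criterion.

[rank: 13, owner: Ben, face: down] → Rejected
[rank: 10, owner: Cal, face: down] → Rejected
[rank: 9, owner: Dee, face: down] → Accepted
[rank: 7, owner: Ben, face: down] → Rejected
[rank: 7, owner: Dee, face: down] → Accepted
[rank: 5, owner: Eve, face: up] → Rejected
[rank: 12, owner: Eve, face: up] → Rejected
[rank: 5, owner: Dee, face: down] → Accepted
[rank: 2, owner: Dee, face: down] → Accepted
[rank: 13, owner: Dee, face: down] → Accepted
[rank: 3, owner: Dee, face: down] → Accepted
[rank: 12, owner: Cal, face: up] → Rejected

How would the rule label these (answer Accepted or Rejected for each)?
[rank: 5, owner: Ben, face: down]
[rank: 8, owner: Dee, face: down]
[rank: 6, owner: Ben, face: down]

The simplest hypothesis consistent with all the labels is: owner is Dee.
[rank: 5, owner: Ben, face: down]: owner is Ben, fails the rule → Rejected. [rank: 8, owner: Dee, face: down]: owner is Dee, matches → Accepted. [rank: 6, owner: Ben, face: down]: owner is Ben, fails the rule → Rejected.

Rejected, Accepted, Rejected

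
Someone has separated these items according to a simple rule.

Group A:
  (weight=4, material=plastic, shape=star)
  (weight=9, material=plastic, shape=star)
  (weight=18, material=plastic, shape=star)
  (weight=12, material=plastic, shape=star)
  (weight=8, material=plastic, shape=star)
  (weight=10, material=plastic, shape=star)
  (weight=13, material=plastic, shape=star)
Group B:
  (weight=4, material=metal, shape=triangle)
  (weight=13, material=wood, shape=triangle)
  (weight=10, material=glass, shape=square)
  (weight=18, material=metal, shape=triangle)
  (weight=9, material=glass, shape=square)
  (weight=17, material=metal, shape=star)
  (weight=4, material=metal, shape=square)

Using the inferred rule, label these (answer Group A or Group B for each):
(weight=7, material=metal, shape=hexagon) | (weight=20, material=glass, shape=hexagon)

Group B, Group B

The pattern is that an item is 'Group A' exactly when: material is plastic.
(weight=7, material=metal, shape=hexagon): material is metal, fails this test → Group B.
(weight=20, material=glass, shape=hexagon): material is glass, fails this test → Group B.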